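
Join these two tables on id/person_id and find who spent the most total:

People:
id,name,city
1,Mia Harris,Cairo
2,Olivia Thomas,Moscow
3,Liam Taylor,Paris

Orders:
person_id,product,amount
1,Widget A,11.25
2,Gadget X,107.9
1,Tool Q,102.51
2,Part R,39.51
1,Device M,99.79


Join on: people.id = orders.person_id

Joined rows:
  Mia Harris (Cairo) bought Widget A for $11.25
  Olivia Thomas (Moscow) bought Gadget X for $107.9
  Mia Harris (Cairo) bought Tool Q for $102.51
  Olivia Thomas (Moscow) bought Part R for $39.51
  Mia Harris (Cairo) bought Device M for $99.79

Total per person:
  Mia Harris: $213.55
  Olivia Thomas: $147.41

Top spender: Mia Harris ($213.55)

Mia Harris ($213.55)


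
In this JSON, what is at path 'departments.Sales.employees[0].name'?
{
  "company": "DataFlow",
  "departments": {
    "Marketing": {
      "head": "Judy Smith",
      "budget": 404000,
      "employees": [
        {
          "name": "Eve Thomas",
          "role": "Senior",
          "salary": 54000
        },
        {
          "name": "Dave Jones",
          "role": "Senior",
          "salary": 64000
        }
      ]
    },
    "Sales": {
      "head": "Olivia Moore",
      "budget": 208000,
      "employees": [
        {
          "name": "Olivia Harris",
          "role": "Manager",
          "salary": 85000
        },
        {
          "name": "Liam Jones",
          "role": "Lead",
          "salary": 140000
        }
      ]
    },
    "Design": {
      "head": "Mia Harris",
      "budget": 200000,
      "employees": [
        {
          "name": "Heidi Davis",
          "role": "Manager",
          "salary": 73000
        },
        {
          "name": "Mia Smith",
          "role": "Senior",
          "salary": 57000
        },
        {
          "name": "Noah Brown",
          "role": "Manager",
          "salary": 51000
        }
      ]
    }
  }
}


Path: departments.Sales.employees[0].name

Navigate:
  -> departments
  -> Sales
  -> employees[0].name = 'Olivia Harris'

Olivia Harris


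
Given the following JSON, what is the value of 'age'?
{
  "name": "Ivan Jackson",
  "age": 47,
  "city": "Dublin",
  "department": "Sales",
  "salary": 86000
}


Looking up field 'age'
Value: 47

47


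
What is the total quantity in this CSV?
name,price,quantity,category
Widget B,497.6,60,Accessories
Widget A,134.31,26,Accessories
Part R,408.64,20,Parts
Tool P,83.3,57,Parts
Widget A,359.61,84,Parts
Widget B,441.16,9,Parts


Computing total quantity:
Values: [60, 26, 20, 57, 84, 9]
Sum = 256

256


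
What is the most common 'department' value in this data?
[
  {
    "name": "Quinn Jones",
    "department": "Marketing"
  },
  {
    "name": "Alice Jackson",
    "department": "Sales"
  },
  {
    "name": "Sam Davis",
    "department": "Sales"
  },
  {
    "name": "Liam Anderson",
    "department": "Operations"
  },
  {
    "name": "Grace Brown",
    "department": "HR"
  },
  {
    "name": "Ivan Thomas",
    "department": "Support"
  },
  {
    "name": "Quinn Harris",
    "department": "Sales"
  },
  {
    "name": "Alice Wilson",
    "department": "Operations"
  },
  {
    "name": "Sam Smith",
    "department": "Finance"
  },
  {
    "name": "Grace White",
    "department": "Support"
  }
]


Counting 'department' values across 10 records:

  Sales: 3 ###
  Operations: 2 ##
  Support: 2 ##
  Marketing: 1 #
  HR: 1 #
  Finance: 1 #

Most common: Sales (3 times)

Sales (3 times)


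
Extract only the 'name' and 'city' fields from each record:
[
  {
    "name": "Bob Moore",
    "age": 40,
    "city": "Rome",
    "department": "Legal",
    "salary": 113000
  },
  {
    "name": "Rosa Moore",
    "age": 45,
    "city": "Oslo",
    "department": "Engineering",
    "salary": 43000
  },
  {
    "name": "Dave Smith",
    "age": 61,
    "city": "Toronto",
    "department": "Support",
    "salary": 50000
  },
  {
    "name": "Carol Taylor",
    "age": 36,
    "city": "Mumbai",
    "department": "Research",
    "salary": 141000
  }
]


Original: 4 records with fields: name, age, city, department, salary
Keep: ['name', 'city']
Drop: ['age', 'department', 'salary']
Result: 4 records, 2 fields each

[
  {
    "name": "Bob Moore",
    "city": "Rome"
  },
  {
    "name": "Rosa Moore",
    "city": "Oslo"
  },
  {
    "name": "Dave Smith",
    "city": "Toronto"
  },
  {
    "name": "Carol Taylor",
    "city": "Mumbai"
  }
]


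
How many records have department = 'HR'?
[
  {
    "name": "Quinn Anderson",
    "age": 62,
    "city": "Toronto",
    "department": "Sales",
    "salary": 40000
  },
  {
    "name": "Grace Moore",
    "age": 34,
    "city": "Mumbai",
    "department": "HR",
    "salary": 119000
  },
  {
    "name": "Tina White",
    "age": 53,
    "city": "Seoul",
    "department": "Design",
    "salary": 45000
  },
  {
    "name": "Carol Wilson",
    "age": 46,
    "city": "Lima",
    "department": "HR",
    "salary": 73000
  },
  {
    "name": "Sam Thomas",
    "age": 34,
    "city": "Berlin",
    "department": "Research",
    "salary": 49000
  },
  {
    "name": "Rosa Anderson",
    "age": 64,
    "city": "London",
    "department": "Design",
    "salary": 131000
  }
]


Data: 6 records
Condition: department = 'HR'

Checking each record:
  Quinn Anderson: Sales
  Grace Moore: HR MATCH
  Tina White: Design
  Carol Wilson: HR MATCH
  Sam Thomas: Research
  Rosa Anderson: Design

Count: 2

2


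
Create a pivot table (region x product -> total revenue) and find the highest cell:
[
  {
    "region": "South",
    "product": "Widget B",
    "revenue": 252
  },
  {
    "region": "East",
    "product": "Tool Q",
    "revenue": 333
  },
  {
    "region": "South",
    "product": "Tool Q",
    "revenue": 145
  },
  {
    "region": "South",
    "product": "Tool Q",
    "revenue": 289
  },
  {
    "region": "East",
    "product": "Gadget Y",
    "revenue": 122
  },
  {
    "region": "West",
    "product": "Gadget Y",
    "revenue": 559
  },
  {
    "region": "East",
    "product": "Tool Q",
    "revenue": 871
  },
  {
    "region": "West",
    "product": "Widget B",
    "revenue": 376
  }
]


Pivot: region (rows) x product (columns) -> total revenue

     Gadget Y      Tool Q        Widget B    
East           122          1204             0  
South            0           434           252  
West           559             0           376  

Highest: East / Tool Q = $1204

East / Tool Q = $1204


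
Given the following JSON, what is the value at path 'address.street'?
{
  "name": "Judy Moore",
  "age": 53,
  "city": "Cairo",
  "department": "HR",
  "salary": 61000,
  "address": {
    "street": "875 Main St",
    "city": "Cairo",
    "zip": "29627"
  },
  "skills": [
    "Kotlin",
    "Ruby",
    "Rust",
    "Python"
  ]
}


Query: address.street
Path: address -> street
Value: 875 Main St

875 Main St


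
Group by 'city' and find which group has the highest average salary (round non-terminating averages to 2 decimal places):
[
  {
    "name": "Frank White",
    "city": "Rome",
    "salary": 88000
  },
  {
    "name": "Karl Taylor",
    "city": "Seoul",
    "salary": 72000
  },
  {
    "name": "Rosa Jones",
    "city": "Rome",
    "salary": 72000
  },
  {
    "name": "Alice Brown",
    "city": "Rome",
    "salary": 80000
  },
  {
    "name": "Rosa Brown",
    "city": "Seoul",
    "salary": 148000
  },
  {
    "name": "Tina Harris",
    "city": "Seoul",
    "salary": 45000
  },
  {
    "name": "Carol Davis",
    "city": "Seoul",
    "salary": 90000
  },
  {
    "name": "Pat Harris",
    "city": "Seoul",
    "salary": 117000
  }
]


Group by: city

Groups:
  Rome: 3 people, avg salary = 240000/3 = $80000
  Seoul: 5 people, avg salary = 472000/5 = $94400

Highest average salary: Seoul ($94400)

Seoul ($94400)


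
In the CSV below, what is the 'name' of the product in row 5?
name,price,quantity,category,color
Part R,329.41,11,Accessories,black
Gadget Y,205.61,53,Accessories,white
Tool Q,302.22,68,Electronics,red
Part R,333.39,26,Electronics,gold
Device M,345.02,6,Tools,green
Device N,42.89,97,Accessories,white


Query: Row 5 ('Device M'), column 'name'
Value: Device M

Device M


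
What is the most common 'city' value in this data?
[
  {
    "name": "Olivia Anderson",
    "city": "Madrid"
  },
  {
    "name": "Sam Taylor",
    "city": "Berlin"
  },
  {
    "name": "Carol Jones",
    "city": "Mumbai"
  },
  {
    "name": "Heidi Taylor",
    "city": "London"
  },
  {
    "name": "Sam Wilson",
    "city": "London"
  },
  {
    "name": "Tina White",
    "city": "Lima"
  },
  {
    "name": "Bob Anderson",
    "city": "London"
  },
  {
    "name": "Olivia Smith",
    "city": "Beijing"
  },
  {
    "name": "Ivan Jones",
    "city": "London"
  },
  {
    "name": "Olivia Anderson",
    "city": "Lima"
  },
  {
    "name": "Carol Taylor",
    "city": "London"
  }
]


Counting 'city' values across 11 records:

  London: 5 #####
  Lima: 2 ##
  Madrid: 1 #
  Berlin: 1 #
  Mumbai: 1 #
  Beijing: 1 #

Most common: London (5 times)

London (5 times)


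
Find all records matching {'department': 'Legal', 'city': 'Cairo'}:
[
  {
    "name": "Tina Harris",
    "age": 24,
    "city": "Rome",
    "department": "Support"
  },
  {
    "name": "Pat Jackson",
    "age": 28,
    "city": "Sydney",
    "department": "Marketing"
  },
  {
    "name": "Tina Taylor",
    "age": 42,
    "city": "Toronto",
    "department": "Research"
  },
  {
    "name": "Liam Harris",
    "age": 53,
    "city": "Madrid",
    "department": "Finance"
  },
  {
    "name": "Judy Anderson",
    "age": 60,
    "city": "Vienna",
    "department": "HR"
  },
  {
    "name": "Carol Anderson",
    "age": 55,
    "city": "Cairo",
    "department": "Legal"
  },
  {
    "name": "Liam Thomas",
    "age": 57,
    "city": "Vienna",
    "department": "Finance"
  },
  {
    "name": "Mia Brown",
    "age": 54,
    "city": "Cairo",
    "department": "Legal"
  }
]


Search criteria: {'department': 'Legal', 'city': 'Cairo'}

Checking 8 records:
  Tina Harris: {department: Support, city: Rome}
  Pat Jackson: {department: Marketing, city: Sydney}
  Tina Taylor: {department: Research, city: Toronto}
  Liam Harris: {department: Finance, city: Madrid}
  Judy Anderson: {department: HR, city: Vienna}
  Carol Anderson: {department: Legal, city: Cairo} <-- MATCH
  Liam Thomas: {department: Finance, city: Vienna}
  Mia Brown: {department: Legal, city: Cairo} <-- MATCH

Matches: ["Carol Anderson", "Mia Brown"]

["Carol Anderson", "Mia Brown"]


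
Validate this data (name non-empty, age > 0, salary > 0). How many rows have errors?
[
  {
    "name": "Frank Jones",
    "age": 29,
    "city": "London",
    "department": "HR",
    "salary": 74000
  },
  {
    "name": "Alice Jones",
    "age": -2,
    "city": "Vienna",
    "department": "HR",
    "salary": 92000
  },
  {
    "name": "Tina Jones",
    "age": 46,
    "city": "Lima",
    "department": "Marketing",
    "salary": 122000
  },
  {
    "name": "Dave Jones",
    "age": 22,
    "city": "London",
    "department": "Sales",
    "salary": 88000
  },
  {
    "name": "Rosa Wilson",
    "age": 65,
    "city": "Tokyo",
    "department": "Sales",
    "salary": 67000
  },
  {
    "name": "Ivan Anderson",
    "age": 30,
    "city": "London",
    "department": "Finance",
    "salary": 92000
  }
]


Validating 6 records:
Rules: name non-empty, age > 0, salary > 0

  Row 1 (Frank Jones): OK
  Row 2 (Alice Jones): negative age: -2
  Row 3 (Tina Jones): OK
  Row 4 (Dave Jones): OK
  Row 5 (Rosa Wilson): OK
  Row 6 (Ivan Anderson): OK

Total errors: 1

1 errors


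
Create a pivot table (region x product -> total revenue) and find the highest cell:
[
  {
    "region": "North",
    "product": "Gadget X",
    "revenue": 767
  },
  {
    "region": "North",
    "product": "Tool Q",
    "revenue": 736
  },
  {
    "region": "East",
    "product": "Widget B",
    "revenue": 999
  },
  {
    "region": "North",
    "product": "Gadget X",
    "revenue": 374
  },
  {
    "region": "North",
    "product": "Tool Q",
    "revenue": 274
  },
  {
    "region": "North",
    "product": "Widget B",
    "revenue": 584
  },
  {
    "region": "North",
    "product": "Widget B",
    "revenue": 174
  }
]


Pivot: region (rows) x product (columns) -> total revenue

     Gadget X      Tool Q        Widget B    
East             0             0           999  
North         1141          1010           758  

Highest: North / Gadget X = $1141

North / Gadget X = $1141


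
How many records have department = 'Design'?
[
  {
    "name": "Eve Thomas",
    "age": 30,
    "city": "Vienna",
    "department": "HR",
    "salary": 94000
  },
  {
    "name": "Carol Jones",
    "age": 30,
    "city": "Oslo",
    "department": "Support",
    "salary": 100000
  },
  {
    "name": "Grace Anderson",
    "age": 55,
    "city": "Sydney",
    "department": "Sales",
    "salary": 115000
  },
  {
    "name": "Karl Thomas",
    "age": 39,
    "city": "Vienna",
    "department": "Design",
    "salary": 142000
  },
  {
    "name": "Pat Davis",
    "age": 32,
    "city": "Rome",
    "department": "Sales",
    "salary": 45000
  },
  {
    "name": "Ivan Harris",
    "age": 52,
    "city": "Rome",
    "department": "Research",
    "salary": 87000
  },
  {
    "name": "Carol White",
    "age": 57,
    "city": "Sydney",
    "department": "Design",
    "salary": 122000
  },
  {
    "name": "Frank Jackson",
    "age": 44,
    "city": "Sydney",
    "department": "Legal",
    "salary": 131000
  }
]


Data: 8 records
Condition: department = 'Design'

Checking each record:
  Eve Thomas: HR
  Carol Jones: Support
  Grace Anderson: Sales
  Karl Thomas: Design MATCH
  Pat Davis: Sales
  Ivan Harris: Research
  Carol White: Design MATCH
  Frank Jackson: Legal

Count: 2

2


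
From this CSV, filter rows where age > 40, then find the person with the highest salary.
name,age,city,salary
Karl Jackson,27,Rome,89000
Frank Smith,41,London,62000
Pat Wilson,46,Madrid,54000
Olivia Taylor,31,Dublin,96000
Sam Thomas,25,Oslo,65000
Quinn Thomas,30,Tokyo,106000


Filter: age > 40
Sort by: salary (descending)

Filtered records (2):
  Frank Smith, age 41, salary $62000
  Pat Wilson, age 46, salary $54000

Highest salary: Frank Smith ($62000)

Frank Smith


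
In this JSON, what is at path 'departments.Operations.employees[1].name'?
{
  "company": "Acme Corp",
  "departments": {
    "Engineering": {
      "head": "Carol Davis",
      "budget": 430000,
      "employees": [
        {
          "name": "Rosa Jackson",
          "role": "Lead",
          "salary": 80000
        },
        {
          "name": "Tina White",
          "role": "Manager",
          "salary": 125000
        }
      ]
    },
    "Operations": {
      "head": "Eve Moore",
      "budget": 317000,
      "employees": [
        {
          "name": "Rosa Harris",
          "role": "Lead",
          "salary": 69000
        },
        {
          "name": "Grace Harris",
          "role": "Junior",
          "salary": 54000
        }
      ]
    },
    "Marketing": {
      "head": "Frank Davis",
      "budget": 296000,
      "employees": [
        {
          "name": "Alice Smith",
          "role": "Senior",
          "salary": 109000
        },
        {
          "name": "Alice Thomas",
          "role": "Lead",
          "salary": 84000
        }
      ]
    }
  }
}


Path: departments.Operations.employees[1].name

Navigate:
  -> departments
  -> Operations
  -> employees[1].name = 'Grace Harris'

Grace Harris


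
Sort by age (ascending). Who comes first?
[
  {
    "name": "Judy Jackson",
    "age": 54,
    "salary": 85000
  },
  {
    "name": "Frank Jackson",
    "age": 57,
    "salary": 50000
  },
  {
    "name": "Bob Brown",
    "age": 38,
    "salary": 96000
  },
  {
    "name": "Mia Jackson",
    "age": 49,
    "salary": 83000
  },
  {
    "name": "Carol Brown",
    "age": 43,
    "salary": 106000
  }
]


Sort by: age (ascending)

Sorted order:
  1. Bob Brown (age = 38)
  2. Carol Brown (age = 43)
  3. Mia Jackson (age = 49)
  4. Judy Jackson (age = 54)
  5. Frank Jackson (age = 57)

First: Bob Brown

Bob Brown


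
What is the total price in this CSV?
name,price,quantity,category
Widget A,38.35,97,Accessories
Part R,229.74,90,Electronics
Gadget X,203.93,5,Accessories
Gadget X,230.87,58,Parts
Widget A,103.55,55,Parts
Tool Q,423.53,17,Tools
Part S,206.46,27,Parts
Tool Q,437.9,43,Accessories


Computing total price:
Values: [38.35, 229.74, 203.93, 230.87, 103.55, 423.53, 206.46, 437.9]
Sum = 1874.33

1874.33


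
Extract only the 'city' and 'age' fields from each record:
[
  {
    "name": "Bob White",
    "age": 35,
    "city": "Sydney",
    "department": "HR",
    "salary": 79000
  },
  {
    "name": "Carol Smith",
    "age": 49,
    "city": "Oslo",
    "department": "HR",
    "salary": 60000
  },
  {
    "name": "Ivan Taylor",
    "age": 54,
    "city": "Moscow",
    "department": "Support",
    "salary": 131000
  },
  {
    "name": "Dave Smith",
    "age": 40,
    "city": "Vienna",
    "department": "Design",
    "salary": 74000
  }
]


Original: 4 records with fields: name, age, city, department, salary
Keep: ['city', 'age']
Drop: ['name', 'department', 'salary']
Result: 4 records, 2 fields each

[
  {
    "city": "Sydney",
    "age": 35
  },
  {
    "city": "Oslo",
    "age": 49
  },
  {
    "city": "Moscow",
    "age": 54
  },
  {
    "city": "Vienna",
    "age": 40
  }
]


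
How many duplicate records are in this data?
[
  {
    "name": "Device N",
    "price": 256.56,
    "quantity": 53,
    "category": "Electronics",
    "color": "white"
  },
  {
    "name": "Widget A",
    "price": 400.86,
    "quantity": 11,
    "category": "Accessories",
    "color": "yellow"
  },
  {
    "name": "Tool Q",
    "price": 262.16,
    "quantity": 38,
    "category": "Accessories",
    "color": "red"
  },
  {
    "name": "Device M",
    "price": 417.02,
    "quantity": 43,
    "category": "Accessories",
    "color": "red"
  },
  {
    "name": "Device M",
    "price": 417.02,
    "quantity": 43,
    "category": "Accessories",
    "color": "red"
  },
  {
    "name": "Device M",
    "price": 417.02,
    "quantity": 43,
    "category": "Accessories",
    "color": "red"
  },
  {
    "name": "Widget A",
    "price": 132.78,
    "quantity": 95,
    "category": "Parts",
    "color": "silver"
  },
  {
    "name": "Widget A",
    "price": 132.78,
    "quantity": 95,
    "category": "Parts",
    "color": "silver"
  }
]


Checking 8 records for duplicates:

  Row 1: Device N ($256.56, qty 53)
  Row 2: Widget A ($400.86, qty 11)
  Row 3: Tool Q ($262.16, qty 38)
  Row 4: Device M ($417.02, qty 43)
  Row 5: Device M ($417.02, qty 43) <-- DUPLICATE
  Row 6: Device M ($417.02, qty 43) <-- DUPLICATE
  Row 7: Widget A ($132.78, qty 95)
  Row 8: Widget A ($132.78, qty 95) <-- DUPLICATE

Duplicates found: 3
Unique records: 5

3 duplicates, 5 unique


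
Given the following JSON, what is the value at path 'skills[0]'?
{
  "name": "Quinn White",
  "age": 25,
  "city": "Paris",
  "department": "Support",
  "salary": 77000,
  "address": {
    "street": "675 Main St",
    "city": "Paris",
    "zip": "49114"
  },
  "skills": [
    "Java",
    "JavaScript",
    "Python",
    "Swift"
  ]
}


Query: skills[0]
Path: skills -> first element
Value: Java

Java


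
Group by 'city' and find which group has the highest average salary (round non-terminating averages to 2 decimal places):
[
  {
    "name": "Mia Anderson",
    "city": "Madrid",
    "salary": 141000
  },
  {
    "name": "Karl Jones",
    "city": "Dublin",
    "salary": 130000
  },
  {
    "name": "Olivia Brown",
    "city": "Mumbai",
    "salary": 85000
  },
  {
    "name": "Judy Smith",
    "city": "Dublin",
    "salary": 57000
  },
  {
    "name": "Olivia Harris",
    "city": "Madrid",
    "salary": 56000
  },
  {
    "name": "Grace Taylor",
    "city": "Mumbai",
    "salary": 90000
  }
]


Group by: city

Groups:
  Dublin: 2 people, avg salary = 187000/2 = $93500
  Madrid: 2 people, avg salary = 197000/2 = $98500
  Mumbai: 2 people, avg salary = 175000/2 = $87500

Highest average salary: Madrid ($98500)

Madrid ($98500)


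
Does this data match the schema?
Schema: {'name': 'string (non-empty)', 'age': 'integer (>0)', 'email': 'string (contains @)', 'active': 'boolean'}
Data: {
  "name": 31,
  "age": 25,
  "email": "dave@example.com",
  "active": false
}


Validating each field against schema:
  name: FAIL (31 is not a string)
  age: OK (positive integer)
  email: OK (string with @)
  active: OK (boolean)

Result: INVALID (1 error: name)

INVALID (1 error: name)


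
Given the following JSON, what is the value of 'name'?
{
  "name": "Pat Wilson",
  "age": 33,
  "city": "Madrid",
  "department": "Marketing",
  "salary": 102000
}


Looking up field 'name'
Value: Pat Wilson

Pat Wilson


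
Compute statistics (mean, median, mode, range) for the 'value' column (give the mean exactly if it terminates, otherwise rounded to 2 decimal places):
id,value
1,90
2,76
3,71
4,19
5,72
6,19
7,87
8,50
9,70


Data: [90, 76, 71, 19, 72, 19, 87, 50, 70]
Count: 9
Sum: 554
Mean: 554/9 ≈ 61.56 (rounded to 2 decimal places)
Sorted: [19, 19, 50, 70, 71, 72, 76, 87, 90]
Median: 71.0
Mode: 19 (2 times)
Range: 90 - 19 = 71
Min: 19, Max: 90

mean≈61.56, median=71.0, mode=19, range=71


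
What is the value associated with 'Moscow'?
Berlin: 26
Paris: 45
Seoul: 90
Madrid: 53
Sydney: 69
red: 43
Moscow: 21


Looking up key 'Moscow'
Value: 21

21


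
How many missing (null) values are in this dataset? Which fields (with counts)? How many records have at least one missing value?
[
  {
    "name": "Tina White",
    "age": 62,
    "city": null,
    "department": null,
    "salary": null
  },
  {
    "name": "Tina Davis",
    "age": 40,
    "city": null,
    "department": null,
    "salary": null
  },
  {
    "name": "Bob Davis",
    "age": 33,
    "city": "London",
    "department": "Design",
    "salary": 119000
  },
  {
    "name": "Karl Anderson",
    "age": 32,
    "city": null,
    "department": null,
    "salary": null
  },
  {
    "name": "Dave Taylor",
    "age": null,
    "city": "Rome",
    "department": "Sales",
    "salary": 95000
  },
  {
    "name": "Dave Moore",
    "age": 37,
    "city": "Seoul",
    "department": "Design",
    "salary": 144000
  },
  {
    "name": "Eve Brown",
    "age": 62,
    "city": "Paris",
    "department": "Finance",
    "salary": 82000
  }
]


Checking for missing (null) values in 7 records:

  Tina White: city, department, salary
  Tina Davis: city, department, salary
  Bob Davis: complete
  Karl Anderson: city, department, salary
  Dave Taylor: age
  Dave Moore: complete
  Eve Brown: complete

Per field:
  name: 0 missing
  age: 1 missing
  city: 3 missing
  department: 3 missing
  salary: 3 missing

Total missing values: 10
Records with any missing: 4

10 missing values (age: 1, city: 3, department: 3, salary: 3); 4 incomplete records


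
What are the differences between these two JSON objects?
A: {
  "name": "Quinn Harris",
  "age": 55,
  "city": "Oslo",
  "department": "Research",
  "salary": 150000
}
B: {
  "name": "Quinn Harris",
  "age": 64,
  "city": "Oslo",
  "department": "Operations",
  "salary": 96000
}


Comparing each field (in key order):
  name: same
  age: DIFFERENT
  city: same
  department: DIFFERENT
  salary: DIFFERENT
Differences:
  age: 55 -> 64
  department: Research -> Operations
  salary: 150000 -> 96000

3 field(s) changed

3 changes: age, department, salary


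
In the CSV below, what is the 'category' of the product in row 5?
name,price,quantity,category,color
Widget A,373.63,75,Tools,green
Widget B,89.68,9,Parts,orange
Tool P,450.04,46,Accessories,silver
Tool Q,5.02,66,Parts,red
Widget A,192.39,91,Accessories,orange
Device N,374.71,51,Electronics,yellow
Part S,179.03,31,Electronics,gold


Query: Row 5 ('Widget A'), column 'category'
Value: Accessories

Accessories


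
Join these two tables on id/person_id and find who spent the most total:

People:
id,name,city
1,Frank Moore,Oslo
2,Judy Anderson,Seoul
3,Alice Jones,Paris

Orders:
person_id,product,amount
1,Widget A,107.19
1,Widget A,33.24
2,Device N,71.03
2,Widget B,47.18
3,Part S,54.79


Join on: people.id = orders.person_id

Joined rows:
  Frank Moore (Oslo) bought Widget A for $107.19
  Frank Moore (Oslo) bought Widget A for $33.24
  Judy Anderson (Seoul) bought Device N for $71.03
  Judy Anderson (Seoul) bought Widget B for $47.18
  Alice Jones (Paris) bought Part S for $54.79

Total per person:
  Frank Moore: $140.43
  Judy Anderson: $118.21
  Alice Jones: $54.79

Top spender: Frank Moore ($140.43)

Frank Moore ($140.43)


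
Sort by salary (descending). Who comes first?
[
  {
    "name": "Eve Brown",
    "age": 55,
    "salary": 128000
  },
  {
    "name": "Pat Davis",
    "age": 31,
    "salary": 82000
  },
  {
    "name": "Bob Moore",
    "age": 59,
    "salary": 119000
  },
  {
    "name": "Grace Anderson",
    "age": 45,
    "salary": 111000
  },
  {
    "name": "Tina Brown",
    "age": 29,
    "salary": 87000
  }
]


Sort by: salary (descending)

Sorted order:
  1. Eve Brown (salary = 128000)
  2. Bob Moore (salary = 119000)
  3. Grace Anderson (salary = 111000)
  4. Tina Brown (salary = 87000)
  5. Pat Davis (salary = 82000)

First: Eve Brown

Eve Brown


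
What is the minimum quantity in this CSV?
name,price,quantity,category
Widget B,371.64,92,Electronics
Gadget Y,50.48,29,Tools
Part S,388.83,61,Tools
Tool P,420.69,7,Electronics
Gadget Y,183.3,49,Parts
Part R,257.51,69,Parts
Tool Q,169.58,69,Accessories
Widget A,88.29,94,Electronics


Computing minimum quantity:
Values: [92, 29, 61, 7, 49, 69, 69, 94]
Min = 7

7


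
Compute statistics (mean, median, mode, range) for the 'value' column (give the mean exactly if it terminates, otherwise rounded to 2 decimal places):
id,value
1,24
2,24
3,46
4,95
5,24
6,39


Data: [24, 24, 46, 95, 24, 39]
Count: 6
Sum: 252
Mean: 252/6 = 42
Sorted: [24, 24, 24, 39, 46, 95]
Median: 31.5
Mode: 24 (3 times)
Range: 95 - 24 = 71
Min: 24, Max: 95

mean=42, median=31.5, mode=24, range=71


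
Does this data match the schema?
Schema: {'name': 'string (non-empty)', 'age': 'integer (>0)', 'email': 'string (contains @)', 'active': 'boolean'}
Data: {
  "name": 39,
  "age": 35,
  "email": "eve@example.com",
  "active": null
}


Validating each field against schema:
  name: FAIL (39 is not a string)
  age: OK (positive integer)
  email: OK (string with @)
  active: FAIL (null is not a boolean)

Result: INVALID (2 errors: name, active)

INVALID (2 errors: name, active)


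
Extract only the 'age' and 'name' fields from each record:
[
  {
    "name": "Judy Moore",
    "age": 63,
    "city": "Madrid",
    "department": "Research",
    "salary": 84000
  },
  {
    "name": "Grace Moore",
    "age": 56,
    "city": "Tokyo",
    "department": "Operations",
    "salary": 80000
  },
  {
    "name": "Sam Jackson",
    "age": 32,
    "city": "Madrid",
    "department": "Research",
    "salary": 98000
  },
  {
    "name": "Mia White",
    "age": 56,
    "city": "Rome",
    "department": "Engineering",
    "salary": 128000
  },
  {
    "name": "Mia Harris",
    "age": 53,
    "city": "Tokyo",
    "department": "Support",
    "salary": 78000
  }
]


Original: 5 records with fields: name, age, city, department, salary
Keep: ['age', 'name']
Drop: ['city', 'department', 'salary']
Result: 5 records, 2 fields each

[
  {
    "age": 63,
    "name": "Judy Moore"
  },
  {
    "age": 56,
    "name": "Grace Moore"
  },
  {
    "age": 32,
    "name": "Sam Jackson"
  },
  {
    "age": 56,
    "name": "Mia White"
  },
  {
    "age": 53,
    "name": "Mia Harris"
  }
]


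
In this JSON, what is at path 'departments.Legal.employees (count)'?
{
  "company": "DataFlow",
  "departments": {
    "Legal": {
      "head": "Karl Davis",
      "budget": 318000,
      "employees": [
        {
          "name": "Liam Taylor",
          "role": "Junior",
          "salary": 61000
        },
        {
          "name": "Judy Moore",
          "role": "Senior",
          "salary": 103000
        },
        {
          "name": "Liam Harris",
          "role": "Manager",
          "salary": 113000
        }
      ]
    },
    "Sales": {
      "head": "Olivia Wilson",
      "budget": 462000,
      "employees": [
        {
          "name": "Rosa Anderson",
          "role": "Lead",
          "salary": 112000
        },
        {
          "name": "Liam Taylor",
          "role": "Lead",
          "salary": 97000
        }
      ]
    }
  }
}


Path: departments.Legal.employees (count)

Navigate:
  -> departments
  -> Legal
  -> employees (array, length 3)

3


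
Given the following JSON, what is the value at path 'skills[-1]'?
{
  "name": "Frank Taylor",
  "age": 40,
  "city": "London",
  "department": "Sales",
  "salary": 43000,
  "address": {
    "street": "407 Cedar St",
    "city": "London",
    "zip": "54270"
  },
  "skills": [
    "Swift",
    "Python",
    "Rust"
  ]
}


Query: skills[-1]
Path: skills -> last element
Value: Rust

Rust


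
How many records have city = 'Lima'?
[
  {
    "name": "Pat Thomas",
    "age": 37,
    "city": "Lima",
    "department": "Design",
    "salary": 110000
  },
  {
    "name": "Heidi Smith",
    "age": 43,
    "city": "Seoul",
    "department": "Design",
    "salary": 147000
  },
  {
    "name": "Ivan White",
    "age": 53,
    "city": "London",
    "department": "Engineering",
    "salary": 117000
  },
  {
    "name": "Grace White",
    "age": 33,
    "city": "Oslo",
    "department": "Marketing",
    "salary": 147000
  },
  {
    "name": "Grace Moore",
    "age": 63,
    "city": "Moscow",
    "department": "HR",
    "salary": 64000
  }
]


Data: 5 records
Condition: city = 'Lima'

Checking each record:
  Pat Thomas: Lima MATCH
  Heidi Smith: Seoul
  Ivan White: London
  Grace White: Oslo
  Grace Moore: Moscow

Count: 1

1


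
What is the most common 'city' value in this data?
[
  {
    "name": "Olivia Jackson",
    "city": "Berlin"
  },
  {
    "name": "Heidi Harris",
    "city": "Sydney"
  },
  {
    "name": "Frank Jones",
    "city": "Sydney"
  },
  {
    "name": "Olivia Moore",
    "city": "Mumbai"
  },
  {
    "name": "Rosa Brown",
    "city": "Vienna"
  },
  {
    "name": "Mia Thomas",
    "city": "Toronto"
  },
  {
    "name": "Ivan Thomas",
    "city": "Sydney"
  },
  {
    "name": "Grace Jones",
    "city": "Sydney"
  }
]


Counting 'city' values across 8 records:

  Sydney: 4 ####
  Berlin: 1 #
  Mumbai: 1 #
  Vienna: 1 #
  Toronto: 1 #

Most common: Sydney (4 times)

Sydney (4 times)


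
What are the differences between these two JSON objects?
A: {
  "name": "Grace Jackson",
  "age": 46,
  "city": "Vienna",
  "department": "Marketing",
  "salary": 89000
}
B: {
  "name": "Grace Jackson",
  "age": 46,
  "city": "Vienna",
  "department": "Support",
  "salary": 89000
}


Comparing each field (in key order):
  name: same
  age: same
  city: same
  department: DIFFERENT
  salary: same
Differences:
  department: Marketing -> Support

1 field(s) changed

1 change: department


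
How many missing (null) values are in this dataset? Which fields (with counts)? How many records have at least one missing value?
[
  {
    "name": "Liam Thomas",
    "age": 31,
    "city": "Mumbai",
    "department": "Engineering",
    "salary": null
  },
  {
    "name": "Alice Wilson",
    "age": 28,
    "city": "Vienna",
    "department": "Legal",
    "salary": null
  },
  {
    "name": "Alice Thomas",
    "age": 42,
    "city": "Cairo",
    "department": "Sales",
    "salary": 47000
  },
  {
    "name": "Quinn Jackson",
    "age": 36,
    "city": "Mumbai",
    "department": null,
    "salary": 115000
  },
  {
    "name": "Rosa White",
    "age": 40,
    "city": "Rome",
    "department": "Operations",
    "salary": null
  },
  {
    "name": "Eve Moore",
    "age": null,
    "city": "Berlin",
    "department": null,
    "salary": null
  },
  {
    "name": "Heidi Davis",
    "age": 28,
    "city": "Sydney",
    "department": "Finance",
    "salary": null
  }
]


Checking for missing (null) values in 7 records:

  Liam Thomas: salary
  Alice Wilson: salary
  Alice Thomas: complete
  Quinn Jackson: department
  Rosa White: salary
  Eve Moore: age, department, salary
  Heidi Davis: salary

Per field:
  name: 0 missing
  age: 1 missing
  city: 0 missing
  department: 2 missing
  salary: 5 missing

Total missing values: 8
Records with any missing: 6

8 missing values (age: 1, department: 2, salary: 5); 6 incomplete records


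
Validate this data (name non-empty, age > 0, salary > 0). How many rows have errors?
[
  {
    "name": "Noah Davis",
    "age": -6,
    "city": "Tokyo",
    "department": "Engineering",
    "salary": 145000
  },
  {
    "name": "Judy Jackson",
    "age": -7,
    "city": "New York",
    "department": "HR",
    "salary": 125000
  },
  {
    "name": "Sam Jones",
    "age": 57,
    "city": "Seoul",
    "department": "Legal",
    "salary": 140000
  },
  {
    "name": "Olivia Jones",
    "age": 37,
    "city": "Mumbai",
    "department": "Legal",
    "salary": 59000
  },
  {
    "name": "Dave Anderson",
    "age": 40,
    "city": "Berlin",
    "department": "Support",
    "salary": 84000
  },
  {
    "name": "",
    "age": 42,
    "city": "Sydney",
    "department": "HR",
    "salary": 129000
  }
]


Validating 6 records:
Rules: name non-empty, age > 0, salary > 0

  Row 1 (Noah Davis): negative age: -6
  Row 2 (Judy Jackson): negative age: -7
  Row 3 (Sam Jones): OK
  Row 4 (Olivia Jones): OK
  Row 5 (Dave Anderson): OK
  Row 6 (???): empty name

Total errors: 3

3 errors


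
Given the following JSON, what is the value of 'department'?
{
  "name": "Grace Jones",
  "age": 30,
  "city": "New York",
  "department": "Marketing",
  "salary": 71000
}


Looking up field 'department'
Value: Marketing

Marketing


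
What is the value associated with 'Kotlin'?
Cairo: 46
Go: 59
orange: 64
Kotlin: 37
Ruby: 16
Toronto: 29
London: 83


Looking up key 'Kotlin'
Value: 37

37


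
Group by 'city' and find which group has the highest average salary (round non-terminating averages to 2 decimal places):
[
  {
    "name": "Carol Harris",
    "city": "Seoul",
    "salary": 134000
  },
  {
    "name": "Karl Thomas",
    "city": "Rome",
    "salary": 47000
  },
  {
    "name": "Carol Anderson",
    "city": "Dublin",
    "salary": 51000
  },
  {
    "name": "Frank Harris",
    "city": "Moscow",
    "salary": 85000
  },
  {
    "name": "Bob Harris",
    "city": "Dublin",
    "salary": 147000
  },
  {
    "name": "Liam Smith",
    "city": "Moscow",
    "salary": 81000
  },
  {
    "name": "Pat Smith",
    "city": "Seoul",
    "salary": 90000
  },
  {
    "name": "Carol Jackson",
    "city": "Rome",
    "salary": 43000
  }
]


Group by: city

Groups:
  Dublin: 2 people, avg salary = 198000/2 = $99000
  Moscow: 2 people, avg salary = 166000/2 = $83000
  Rome: 2 people, avg salary = 90000/2 = $45000
  Seoul: 2 people, avg salary = 224000/2 = $112000

Highest average salary: Seoul ($112000)

Seoul ($112000)


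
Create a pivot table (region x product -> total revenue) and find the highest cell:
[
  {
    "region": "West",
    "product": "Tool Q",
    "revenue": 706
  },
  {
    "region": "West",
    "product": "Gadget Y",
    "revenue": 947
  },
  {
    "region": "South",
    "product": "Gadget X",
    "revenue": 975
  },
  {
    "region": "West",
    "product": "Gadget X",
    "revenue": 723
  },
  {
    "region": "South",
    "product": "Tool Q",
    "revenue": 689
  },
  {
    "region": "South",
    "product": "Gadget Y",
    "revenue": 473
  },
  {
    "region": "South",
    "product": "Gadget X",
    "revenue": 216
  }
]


Pivot: region (rows) x product (columns) -> total revenue

     Gadget X      Gadget Y      Tool Q      
South         1191           473           689  
West           723           947           706  

Highest: South / Gadget X = $1191

South / Gadget X = $1191


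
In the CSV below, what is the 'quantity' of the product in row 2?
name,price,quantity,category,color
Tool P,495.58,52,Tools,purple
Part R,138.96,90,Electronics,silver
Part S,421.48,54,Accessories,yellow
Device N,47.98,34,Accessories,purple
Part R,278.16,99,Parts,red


Query: Row 2 ('Part R'), column 'quantity'
Value: 90

90


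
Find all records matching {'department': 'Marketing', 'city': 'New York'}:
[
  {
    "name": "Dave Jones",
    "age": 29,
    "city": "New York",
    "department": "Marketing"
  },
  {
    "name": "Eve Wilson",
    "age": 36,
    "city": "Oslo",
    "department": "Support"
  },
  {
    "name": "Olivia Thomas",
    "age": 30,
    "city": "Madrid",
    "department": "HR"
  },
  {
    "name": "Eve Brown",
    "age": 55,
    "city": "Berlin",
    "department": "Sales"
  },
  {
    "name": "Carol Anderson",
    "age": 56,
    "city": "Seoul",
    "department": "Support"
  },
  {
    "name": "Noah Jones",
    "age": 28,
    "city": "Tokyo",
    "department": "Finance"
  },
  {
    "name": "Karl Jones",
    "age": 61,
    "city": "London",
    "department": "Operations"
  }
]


Search criteria: {'department': 'Marketing', 'city': 'New York'}

Checking 7 records:
  Dave Jones: {department: Marketing, city: New York} <-- MATCH
  Eve Wilson: {department: Support, city: Oslo}
  Olivia Thomas: {department: HR, city: Madrid}
  Eve Brown: {department: Sales, city: Berlin}
  Carol Anderson: {department: Support, city: Seoul}
  Noah Jones: {department: Finance, city: Tokyo}
  Karl Jones: {department: Operations, city: London}

Matches: ["Dave Jones"]

["Dave Jones"]


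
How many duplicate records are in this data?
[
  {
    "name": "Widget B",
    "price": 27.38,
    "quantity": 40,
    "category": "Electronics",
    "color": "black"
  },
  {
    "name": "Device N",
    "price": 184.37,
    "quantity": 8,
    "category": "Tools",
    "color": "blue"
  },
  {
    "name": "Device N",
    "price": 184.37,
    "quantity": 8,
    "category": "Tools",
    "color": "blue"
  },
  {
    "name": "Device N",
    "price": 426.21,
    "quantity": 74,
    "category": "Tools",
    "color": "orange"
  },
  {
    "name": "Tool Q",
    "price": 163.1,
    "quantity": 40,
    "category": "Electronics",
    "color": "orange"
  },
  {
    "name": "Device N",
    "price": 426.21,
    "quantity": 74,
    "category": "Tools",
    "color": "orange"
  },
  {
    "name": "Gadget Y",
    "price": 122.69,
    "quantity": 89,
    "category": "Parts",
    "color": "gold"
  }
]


Checking 7 records for duplicates:

  Row 1: Widget B ($27.38, qty 40)
  Row 2: Device N ($184.37, qty 8)
  Row 3: Device N ($184.37, qty 8) <-- DUPLICATE
  Row 4: Device N ($426.21, qty 74)
  Row 5: Tool Q ($163.1, qty 40)
  Row 6: Device N ($426.21, qty 74) <-- DUPLICATE
  Row 7: Gadget Y ($122.69, qty 89)

Duplicates found: 2
Unique records: 5

2 duplicates, 5 unique


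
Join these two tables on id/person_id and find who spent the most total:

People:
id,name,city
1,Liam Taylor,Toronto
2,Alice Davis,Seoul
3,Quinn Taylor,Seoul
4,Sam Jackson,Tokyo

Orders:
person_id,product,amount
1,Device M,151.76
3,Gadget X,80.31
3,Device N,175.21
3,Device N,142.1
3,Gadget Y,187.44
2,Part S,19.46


Join on: people.id = orders.person_id

Joined rows:
  Liam Taylor (Toronto) bought Device M for $151.76
  Quinn Taylor (Seoul) bought Gadget X for $80.31
  Quinn Taylor (Seoul) bought Device N for $175.21
  Quinn Taylor (Seoul) bought Device N for $142.1
  Quinn Taylor (Seoul) bought Gadget Y for $187.44
  Alice Davis (Seoul) bought Part S for $19.46

Total per person:
  Quinn Taylor: $585.06
  Liam Taylor: $151.76
  Alice Davis: $19.46

Top spender: Quinn Taylor ($585.06)

Quinn Taylor ($585.06)


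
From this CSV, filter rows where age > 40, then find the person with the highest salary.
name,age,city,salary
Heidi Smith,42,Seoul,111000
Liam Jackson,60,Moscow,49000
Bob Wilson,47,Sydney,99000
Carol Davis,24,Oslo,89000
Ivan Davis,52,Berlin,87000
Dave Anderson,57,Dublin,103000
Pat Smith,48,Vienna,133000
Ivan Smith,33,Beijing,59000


Filter: age > 40
Sort by: salary (descending)

Filtered records (6):
  Pat Smith, age 48, salary $133000
  Heidi Smith, age 42, salary $111000
  Dave Anderson, age 57, salary $103000
  Bob Wilson, age 47, salary $99000
  Ivan Davis, age 52, salary $87000
  Liam Jackson, age 60, salary $49000

Highest salary: Pat Smith ($133000)

Pat Smith


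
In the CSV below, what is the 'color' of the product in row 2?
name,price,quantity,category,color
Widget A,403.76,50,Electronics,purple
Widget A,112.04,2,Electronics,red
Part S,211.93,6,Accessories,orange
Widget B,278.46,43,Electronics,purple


Query: Row 2 ('Widget A'), column 'color'
Value: red

red
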